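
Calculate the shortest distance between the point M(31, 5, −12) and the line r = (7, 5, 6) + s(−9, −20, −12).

Direction vector d = (−9, −20, −12).
AP = (24, 0, −18); AP·d = 0, |AP|² = 900, |d|² = 625.
distance² = |AP|² − (AP·d)²/|d|² = 900 − 0/625 = 900, so the distance is 30.

30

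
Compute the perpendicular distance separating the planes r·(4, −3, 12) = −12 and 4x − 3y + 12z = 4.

With common normal n = (4, −3, 12) (|n| = 13), the distance is |(-12) − 4|/|n| = 16/13.

16/13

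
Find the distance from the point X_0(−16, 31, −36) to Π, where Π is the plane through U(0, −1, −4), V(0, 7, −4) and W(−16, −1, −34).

16/17

UV = (0, 8, 0) and UW = (−16, 0, −30), so a normal is n = UV × UW = (−240, 0, 128).
d = |(-240)·(-16) + 128·(-36) − (-512)| / √(57600 + 0 + 16384) = |-256| / 272 = 16/17.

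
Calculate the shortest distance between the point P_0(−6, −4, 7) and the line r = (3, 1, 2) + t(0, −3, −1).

Direction vector d = (0, −3, −1).
AP = (−9, −5, 5), and AP × d = (20, −9, 27).
|AP × d|² = 1210 and |d|² = 10, so the distance is √(1210/10) = √121 = 11.

11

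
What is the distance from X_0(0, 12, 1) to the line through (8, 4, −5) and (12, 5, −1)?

A direction vector is d = (4, 1, 4).
AP = (−8, 8, 6); AP·d = 0, |AP|² = 164, |d|² = 33.
distance² = |AP|² − (AP·d)²/|d|² = 164 − 0/33 = 164, so the distance is 2√41.

2√41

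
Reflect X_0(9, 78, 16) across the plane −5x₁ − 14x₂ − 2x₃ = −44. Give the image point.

With n = (−5, −14, −2), the signed offset is (n·X_0 − (-44))/|n|² = -1125/225 = -5.
X_0' = X_0 − 2t·n = (9, 78, 16) − (-10)·(−5, −14, −2) = (−41, −62, −4).

(-41, -62, -4)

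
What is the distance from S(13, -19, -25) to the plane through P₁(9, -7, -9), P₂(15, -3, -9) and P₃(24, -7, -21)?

8√77/77

P₁P₂ = (6, 4, 0) and P₁P₃ = (15, 0, -12), so a normal is n = P₁P₂ × P₁P₃ = (-48, 72, -60).
n = (-48, 72, -60); n·P − (-396) = -96; |n| = 12√77; distance = 96/(12√77) = 8/√77.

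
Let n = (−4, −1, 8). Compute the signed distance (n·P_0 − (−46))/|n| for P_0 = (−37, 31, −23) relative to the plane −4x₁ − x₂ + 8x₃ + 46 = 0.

-7/3

n·P_0 − (-46) = -21.
|n| = 9, so the signed distance is -21/9 = -7/3.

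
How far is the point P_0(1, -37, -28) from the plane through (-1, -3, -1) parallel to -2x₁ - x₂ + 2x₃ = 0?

8

Parallel planes share the normal n = (-2, -1, 2); since (-1, -3, -1) lies on the plane, its equation is -2x₁ - x₂ + 2x₃ = 3.
Then n·(1, -37, -28) - 3 = -24.
|n| = √(4 + 1 + 4) = 3, so the distance is |-24|/3 = 8.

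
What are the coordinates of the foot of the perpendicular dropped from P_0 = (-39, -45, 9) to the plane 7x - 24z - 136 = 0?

(-32, -45, -15)

The perpendicular from P_0 has direction n = (7, 0, -24): r = (-39, -45, 9) + λ(7, 0, -24).
Substitute into the plane: n·(P_0 + λn) = 136 gives -489 + 625λ = 136, so λ = 1.
Foot = (-39, -45, 9) + 1·(7, 0, -24) = (-32, -45, -15).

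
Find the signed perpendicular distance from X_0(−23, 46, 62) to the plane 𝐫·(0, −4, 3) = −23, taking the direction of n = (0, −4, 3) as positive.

5

n·X_0 − (-23) = 25.
|n| = 5, so the signed distance is 25/5 = 5.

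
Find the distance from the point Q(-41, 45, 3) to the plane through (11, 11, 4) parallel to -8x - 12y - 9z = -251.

1

Parallel planes share the normal n = (-8, -12, -9); since (11, 11, 4) lies on the plane, its equation is -8x - 12y - 9z = -256.
n = (-8, -12, -9); n·P − (-256) = 17; |n| = 17; distance = 17/17 = 1.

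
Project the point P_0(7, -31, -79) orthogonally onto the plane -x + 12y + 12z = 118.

(2, 29, -19)

n = (-1, 12, 12), |n|² = 289, and n·P_0 − 118 = -1445.
t = -1445/289 = -5, so the foot is P_0 − t·n = (7, -31, -79) − (-5)·(-1, 12, 12) = (2, 29, -19).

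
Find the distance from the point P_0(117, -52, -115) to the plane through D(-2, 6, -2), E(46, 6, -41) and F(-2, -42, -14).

29/21

DE = (48, 0, -39) and DF = (0, -48, -12), so a normal is n = DE × DF = (-1872, 576, -2304).
Then n·(117, -52, -115) - 11808 = 4176.
|n| = √(3504384 + 331776 + 5308416) = 3024, so the distance is |4176|/3024 = 29/21.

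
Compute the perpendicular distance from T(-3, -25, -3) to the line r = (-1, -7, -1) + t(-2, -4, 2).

2√29

Direction vector d = (-2, -4, 2).
AP = (-2, -18, -2), and AP × d = (-44, 8, -28).
|AP × d|² = 2784 and |d|² = 24, so the distance is √(2784/24) = √116 = 2√29.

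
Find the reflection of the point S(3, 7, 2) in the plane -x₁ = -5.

With n = (-1, 0, 0), the signed offset is (n·S − (-5))/|n|² = 2/1 = 2.
S' = S − 2t·n = (3, 7, 2) − 4·(-1, 0, 0) = (7, 7, 2).

(7, 7, 2)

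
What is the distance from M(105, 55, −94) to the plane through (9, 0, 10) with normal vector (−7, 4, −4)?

The plane has equation n·(r − (9, 0, 10)) = 0, i.e. n·r = -103.
Then n·(105, 55, −94) − (−103) = −36.
|n| = √(49 + 16 + 16) = 9, so the distance is |-36|/9 = 4.

4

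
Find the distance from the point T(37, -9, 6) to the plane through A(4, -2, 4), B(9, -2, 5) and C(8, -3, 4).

5√42/42

AB = (5, 0, 1) and AC = (4, -1, 0), so a normal is n = AB × AC = (1, 4, -5).
Then n·(37, -9, 6) - (-24) = -5.
|n| = √(1 + 16 + 25) = √42, so the distance is |-5|/√42 = 5√42/42.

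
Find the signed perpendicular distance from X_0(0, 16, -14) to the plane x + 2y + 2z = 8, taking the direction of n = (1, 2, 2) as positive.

n·X_0 − 8 = -4.
|n| = 3, so the signed distance is -4/3.

-4/3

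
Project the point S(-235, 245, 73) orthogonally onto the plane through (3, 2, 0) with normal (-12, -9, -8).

The perpendicular from S has direction n = (-12, -9, -8): r = (-235, 245, 73) + t(-12, -9, -8).
Substitute into the plane: n·(S + tn) = -54 gives 31 + 289t = -54, so t = -5/17.
Foot = (-235, 245, 73) + (-5/17)·(-12, -9, -8) = (-3935/17, 4210/17, 1281/17).

(-3935/17, 4210/17, 1281/17)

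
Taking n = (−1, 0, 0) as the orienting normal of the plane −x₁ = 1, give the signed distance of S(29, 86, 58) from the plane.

-30

n·S − 1 = -30.
|n| = 1, so the signed distance is -30/1 = -30.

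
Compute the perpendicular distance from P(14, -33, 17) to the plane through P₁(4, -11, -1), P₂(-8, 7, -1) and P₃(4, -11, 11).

P₁P₂ = (-12, 18, 0) and P₁P₃ = (0, 0, 12), so a normal is n = P₁P₂ × P₁P₃ = (216, 144, 0).
n = (216, 144, 0); n·P − (-720) = -1008; |n| = 72√13; distance = 1008/(72√13) = 14√13/13.

14/√13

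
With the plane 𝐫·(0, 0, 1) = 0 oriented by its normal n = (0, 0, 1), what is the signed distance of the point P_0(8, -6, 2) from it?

2

n·P_0 − 0 = 2.
|n| = 1, so the signed distance is 2/1 = 2.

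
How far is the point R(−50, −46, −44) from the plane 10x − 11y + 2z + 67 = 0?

n = (10, −11, 2); n·P − (-67) = -15; |n| = 15; distance = 15/15 = 1.

1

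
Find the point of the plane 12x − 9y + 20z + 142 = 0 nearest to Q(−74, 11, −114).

(-14, -34, -14)

n = (12, −9, 20), |n|² = 625, and n·Q − (-142) = -3125.
t = -3125/625 = -5, so the foot is Q − t·n = (−74, 11, −114) − (-5)·(12, −9, 20) = (−14, −34, −14).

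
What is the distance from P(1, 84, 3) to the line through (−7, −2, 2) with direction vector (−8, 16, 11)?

6√97

Direction vector d = (−8, 16, 11).
AP = (8, 86, 1); AP·d = 1323, |AP|² = 7461, |d|² = 441.
distance² = |AP|² − (AP·d)²/|d|² = 7461 − 1750329/441 = 3492, so the distance is 6√97.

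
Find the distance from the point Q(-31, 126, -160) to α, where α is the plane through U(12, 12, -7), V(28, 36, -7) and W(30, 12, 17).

UV = (16, 24, 0) and UW = (18, 0, 24), so a normal is n = UV × UW = (576, -384, -432).
Then n·(-31, 126, -160) - 5328 = -2448.
|n| = √(331776 + 147456 + 186624) = 816, so the distance is |-2448|/816 = 3.

3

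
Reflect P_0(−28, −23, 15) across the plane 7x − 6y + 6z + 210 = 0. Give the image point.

(-56, 1, -9)

n = (7, −6, 6), |n|² = 121, n·P_0 − (-210) = 242, so t = 242/121 = 2.
Foot F = P_0 − 2·n = (−42, −11, 3); the reflection is 2F − P_0 = (−56, 1, −9).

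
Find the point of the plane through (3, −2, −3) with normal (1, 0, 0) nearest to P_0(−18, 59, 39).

The perpendicular from P_0 has direction n = (1, 0, 0): r = (−18, 59, 39) + μ(1, 0, 0).
Substitute into the plane: n·(P_0 + μn) = 3 gives -18 + 1μ = 3, so μ = 21.
Foot = (−18, 59, 39) + 21·(1, 0, 0) = (3, 59, 39).

(3, 59, 39)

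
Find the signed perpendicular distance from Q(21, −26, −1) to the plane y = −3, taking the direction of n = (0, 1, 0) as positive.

n·Q − (-3) = -23.
|n| = 1, so the signed distance is -23/1 = -23.

-23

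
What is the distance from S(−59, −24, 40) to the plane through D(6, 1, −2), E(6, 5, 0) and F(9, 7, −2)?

DE = (0, 4, 2) and DF = (3, 6, 0), so a normal is n = DE × DF = (−12, 6, −12).
d = |(-12)·(-59) + 6·(-24) + (-12)·40 − (-42)| / √(144 + 36 + 144) = |126| / 18 = 7.

7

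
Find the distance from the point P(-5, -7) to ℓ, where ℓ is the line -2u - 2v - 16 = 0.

2√2

d = |(-2)·(-5) + (-2)·(-7) − 16| / √(4 + 4) = |8|/(2√2) = 2√2.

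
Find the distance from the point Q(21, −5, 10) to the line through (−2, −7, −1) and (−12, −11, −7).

A direction vector is d = (−10, −4, −6).
AP = (23, 2, 11); AP·d = -304, |AP|² = 654, |d|² = 152.
distance² = |AP|² − (AP·d)²/|d|² = 654 − 92416/152 = 46, so the distance is √46.

√46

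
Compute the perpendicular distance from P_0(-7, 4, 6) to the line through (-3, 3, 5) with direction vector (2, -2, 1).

Direction vector d = (2, -2, 1).
AP = (-4, 1, 1), and AP × d = (3, 6, 6).
|AP × d|² = 81 and |d|² = 9, so the distance is √(81/9) = √9 = 3.

3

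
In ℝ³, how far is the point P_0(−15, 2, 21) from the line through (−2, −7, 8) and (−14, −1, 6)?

A direction vector is d = (−12, 6, −2).
AP = (−13, 9, 13); AP·d = 184, |AP|² = 419, |d|² = 184.
distance² = |AP|² − (AP·d)²/|d|² = 419 − 33856/184 = 235, so the distance is √235.

√235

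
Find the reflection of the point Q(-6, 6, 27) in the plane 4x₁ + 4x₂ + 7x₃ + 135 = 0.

n = (4, 4, 7), |n|² = 81, n·Q − (-135) = 324, so t = 324/81 = 4.
Foot F = Q − 4·n = (-22, -10, -1); the reflection is 2F − Q = (-38, -26, -29).

(-38, -26, -29)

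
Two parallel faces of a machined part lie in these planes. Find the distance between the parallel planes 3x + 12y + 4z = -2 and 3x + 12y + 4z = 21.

23/13

Both planes have normal n = (3, 12, 4), |n| = 13. Any point on the first plane is at distance |21 − (-2)|/|n| = 23/13 from the second.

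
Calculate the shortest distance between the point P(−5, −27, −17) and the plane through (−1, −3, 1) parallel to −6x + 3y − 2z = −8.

12/7

Parallel planes share the normal n = (−6, 3, −2); since (−1, −3, 1) lies on the plane, its equation is −6x + 3y − 2z = -5.
d = |(-6)·(-5) + 3·(-27) + (-2)·(-17) − (-5)| / √(36 + 9 + 4) = |-12| / 7 = 12/7.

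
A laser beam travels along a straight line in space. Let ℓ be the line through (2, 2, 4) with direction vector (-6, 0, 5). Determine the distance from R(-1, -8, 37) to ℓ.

Direction vector d = (-6, 0, 5).
AP = (-3, -10, 33); AP·d = 183, |AP|² = 1198, |d|² = 61.
distance² = |AP|² − (AP·d)²/|d|² = 1198 − 33489/61 = 649, so the distance is √649.

√649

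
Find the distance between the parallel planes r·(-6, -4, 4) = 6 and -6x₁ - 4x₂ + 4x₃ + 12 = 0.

Both planes have normal n = (-6, -4, 4), |n| = 2√17. Any point on the first plane is at distance |(-12) − 6|/|n| = 18/(2√17) = 9/√17 from the second.

9√17/17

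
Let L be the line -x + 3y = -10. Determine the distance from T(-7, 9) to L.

The normal to the line is n = (-1, 3) with |n| = √10.
|n·T − (-10)| = |34 − (-10)| = 44, so the distance is 44/√10 = 22√10/5.

22√10/5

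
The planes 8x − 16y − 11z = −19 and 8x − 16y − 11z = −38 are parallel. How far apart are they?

19/21

Both planes have normal n = (8, −16, −11), |n| = 21. Any point on the first plane is at distance |(-38) − (-19)|/|n| = 19/21 from the second.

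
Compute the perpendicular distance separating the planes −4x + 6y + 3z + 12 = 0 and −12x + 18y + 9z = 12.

Divide the second equation by 3 to match normals: −4x + 6y + 3z = 4.
Both planes have normal n = (−4, 6, 3), |n| = √61. Any point on the first plane is at distance |4 − (-12)|/|n| = 16/√61 = 16√61/61 from the second.

16/√61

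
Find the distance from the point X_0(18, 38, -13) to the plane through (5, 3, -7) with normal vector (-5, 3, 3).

The plane has equation n·(r − (5, 3, -7)) = 0, i.e. n·r = -37.
Then n·(18, 38, -13) - (-37) = 22.
|n| = √(25 + 9 + 9) = √43, so the distance is |22|/√43 = 22/√43.

22/√43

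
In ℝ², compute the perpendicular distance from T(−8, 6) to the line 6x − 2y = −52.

2√10/5

The normal to the line is n = (6, −2) with |n| = 2√10.
|n·T − (-52)| = |-60 − (-52)| = 8, so the distance is 8/(2√10) = 4/√10.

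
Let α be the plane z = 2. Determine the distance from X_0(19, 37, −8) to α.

Normal vector n = (0, 0, 1), and n·(19, 37, −8) − 2 = −10.
|n| = √(0 + 0 + 1) = 1, so the distance is |-10|/1 = 10.

10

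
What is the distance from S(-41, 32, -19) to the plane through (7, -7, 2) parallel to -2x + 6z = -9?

Parallel planes share the normal n = (-2, 0, 6); since (7, -7, 2) lies on the plane, its equation is -2x + 6z = -2.
Then n·(-41, 32, -19) - (-2) = -30.
|n| = √(4 + 0 + 36) = 2√10, so the distance is |-30|/(2√10) = 15/√10.

3√10/2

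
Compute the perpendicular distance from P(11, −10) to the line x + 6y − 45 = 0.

d = |1·11 + 6·(-10) − 45| / √(1 + 36) = |-94|/√37 = 94√37/37.

94√37/37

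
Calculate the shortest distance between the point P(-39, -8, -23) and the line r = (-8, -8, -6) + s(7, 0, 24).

Direction vector d = (7, 0, 24).
AP = (-31, 0, -17); AP·d = -625, |AP|² = 1250, |d|² = 625.
distance² = |AP|² − (AP·d)²/|d|² = 1250 − 390625/625 = 625, so the distance is 25.

25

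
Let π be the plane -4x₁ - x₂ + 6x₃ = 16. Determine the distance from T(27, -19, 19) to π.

9√53/53

Normal vector n = (-4, -1, 6), and n·(27, -19, 19) - 16 = 9.
|n| = √(16 + 1 + 36) = √53, so the distance is |9|/√53 = 9/√53.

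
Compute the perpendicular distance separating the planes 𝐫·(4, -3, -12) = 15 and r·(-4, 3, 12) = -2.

Divide the second equation by -1 to match normals: 4x - 3y - 12z = 2.
With common normal n = (4, -3, -12) (|n| = 13), the distance is |15 − 2|/|n| = 13/13 = 1.

1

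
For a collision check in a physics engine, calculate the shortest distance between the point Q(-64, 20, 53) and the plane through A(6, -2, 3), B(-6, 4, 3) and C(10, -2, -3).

22/7

AB = (-12, 6, 0) and AC = (4, 0, -6), so a normal is n = AB × AC = (-36, -72, -24).
n = (-36, -72, -24); n·P − (-144) = -264; |n| = 84; distance = 264/84 = 22/7.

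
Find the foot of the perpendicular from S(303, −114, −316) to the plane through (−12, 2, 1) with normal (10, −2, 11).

(923/3, -1724/15, -4663/15)

The perpendicular from S has direction n = (10, −2, 11): r = (303, −114, −316) + t(10, −2, 11).
Substitute into the plane: n·(S + tn) = -113 gives -218 + 225t = -113, so t = 7/15.
Foot = (303, −114, −316) + (7/15)·(10, −2, 11) = (923/3, −1724/15, −4663/15).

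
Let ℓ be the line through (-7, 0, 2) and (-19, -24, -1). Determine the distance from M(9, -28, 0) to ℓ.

A direction vector is d = (-12, -24, -3).
AP = (16, -28, -2), and AP × d = (36, 72, -720).
|AP × d|² = 524880 and |d|² = 729, so the distance is √(524880/729) = √720 = 12√5.

12√5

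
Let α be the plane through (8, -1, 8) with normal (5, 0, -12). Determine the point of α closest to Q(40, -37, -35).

(20, -37, 13)

n = (5, 0, -12), |n|² = 169, and n·Q − (-56) = 676.
t = 676/169 = 4, so the foot is Q − t·n = (40, -37, -35) − 4·(5, 0, -12) = (20, -37, 13).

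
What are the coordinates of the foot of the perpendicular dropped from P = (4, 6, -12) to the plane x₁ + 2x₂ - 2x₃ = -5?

(-1, -4, -2)

n = (1, 2, -2), |n|² = 9, and n·P − (-5) = 45.
t = 45/9 = 5, so the foot is P − t·n = (4, 6, -12) − 5·(1, 2, -2) = (-1, -4, -2).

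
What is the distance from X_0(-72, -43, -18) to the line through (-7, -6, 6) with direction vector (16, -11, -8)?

√5729

Direction vector d = (16, -11, -8).
AP = (-65, -37, -24), and AP × d = (32, -904, 1307).
|AP × d|² = 2526489 and |d|² = 441, so the distance is √(2526489/441) = √5729.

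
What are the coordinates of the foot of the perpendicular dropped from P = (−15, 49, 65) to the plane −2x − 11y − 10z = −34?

(-25, -6, 15)

n = (−2, −11, −10), |n|² = 225, and n·P − (-34) = -1125.
t = -1125/225 = -5, so the foot is P − t·n = (−15, 49, 65) − (-5)·(−2, −11, −10) = (−25, −6, 15).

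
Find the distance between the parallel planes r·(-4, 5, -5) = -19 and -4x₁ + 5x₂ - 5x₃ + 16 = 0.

With common normal n = (-4, 5, -5) (|n| = √66), the distance is |(-19) − (-16)|/|n| = 3/√66.

3/√66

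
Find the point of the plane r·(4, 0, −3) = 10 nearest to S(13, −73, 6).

(229/25, -73, 222/25)

The perpendicular from S has direction n = (4, 0, −3): r = (13, −73, 6) + λ(4, 0, −3).
Substitute into the plane: n·(S + λn) = 10 gives 34 + 25λ = 10, so λ = -24/25.
Foot = (13, −73, 6) + (-24/25)·(4, 0, −3) = (229/25, −73, 222/25).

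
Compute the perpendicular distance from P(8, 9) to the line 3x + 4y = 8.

52/5

d = |3·8 + 4·9 − 8| / √(9 + 16) = |52|/5 = 52/5.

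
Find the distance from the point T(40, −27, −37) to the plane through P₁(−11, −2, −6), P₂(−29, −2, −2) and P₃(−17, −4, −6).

27/11

P₁P₂ = (−18, 0, 4) and P₁P₃ = (−6, −2, 0), so a normal is n = P₁P₂ × P₁P₃ = (8, −24, 36).
Then n·(40, −27, −37) − (−256) = −108.
|n| = √(64 + 576 + 1296) = 44, so the distance is |-108|/44 = 27/11.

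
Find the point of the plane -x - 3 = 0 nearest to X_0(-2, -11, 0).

n = (-1, 0, 0), |n|² = 1, and n·X_0 − 3 = -1.
t = -1/1 = -1, so the foot is X_0 − t·n = (-2, -11, 0) − (-1)·(-1, 0, 0) = (-3, -11, 0).

(-3, -11, 0)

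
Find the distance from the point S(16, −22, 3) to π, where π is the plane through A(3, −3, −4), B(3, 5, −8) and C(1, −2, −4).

√21/7

AB = (0, 8, −4) and AC = (−2, 1, 0), so a normal is n = AB × AC = (4, 8, 16).
n = (4, 8, 16); n·P − (-76) = 12; |n| = 4√21; distance = 12/(4√21) = 3/√21.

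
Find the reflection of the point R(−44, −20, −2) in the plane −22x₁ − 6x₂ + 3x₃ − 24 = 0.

n = (−22, −6, 3), |n|² = 529, n·R − 24 = 1058, so t = 1058/529 = 2.
Foot F = R − 2·n = (0, −8, −8); the reflection is 2F − R = (44, 4, −14).

(44, 4, -14)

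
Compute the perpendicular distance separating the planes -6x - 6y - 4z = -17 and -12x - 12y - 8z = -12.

Divide the second equation by 2 to match normals: -6x - 6y - 4z = -6.
With common normal n = (-6, -6, -4) (|n| = 2√22), the distance is |(-17) − (-6)|/|n| = 11/(2√22).

√22/4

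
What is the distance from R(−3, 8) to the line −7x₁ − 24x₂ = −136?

The normal to the line is n = (−7, −24) with |n| = 25.
|n·R − (-136)| = |-171 − (-136)| = 35, so the distance is 35/25 = 7/5.

7/5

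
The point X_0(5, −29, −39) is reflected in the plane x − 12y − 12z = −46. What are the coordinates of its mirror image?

(-1, 43, 33)

With n = (1, −12, −12), the signed offset is (n·X_0 − (-46))/|n|² = 867/289 = 3.
X_0' = X_0 − 2t·n = (5, −29, −39) − 6·(1, −12, −12) = (−1, 43, 33).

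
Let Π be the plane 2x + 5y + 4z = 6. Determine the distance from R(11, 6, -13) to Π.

Normal vector n = (2, 5, 4), and n·(11, 6, -13) - 6 = -6.
|n| = √(4 + 25 + 16) = 3√5, so the distance is |-6|/(3√5) = 2/√5.

2√5/5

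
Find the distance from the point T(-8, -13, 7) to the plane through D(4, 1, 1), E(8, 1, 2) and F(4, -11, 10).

3√26/13

DE = (4, 0, 1) and DF = (0, -12, 9), so a normal is n = DE × DF = (12, -36, -48).
Then n·(-8, -13, 7) - (-36) = 72.
|n| = √(144 + 1296 + 2304) = 12√26, so the distance is |72|/(12√26) = 3√26/13.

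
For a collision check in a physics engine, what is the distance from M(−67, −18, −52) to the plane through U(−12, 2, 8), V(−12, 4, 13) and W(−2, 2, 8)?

20√29/29

UV = (0, 2, 5) and UW = (10, 0, 0), so a normal is n = UV × UW = (0, 50, −20).
Then n·(−67, −18, −52) − (−60) = 200.
|n| = √(0 + 2500 + 400) = 10√29, so the distance is |200|/(10√29) = 20/√29.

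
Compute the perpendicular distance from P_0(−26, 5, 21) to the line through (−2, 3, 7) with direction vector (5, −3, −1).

6√6

Direction vector d = (5, −3, −1).
AP = (−24, 2, 14), and AP × d = (40, 46, 62).
|AP × d|² = 7560 and |d|² = 35, so the distance is √(7560/35) = √216 = 6√6.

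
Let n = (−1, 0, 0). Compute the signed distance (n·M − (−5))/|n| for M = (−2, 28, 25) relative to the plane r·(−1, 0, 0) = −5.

n·M − (-5) = 7.
|n| = 1, so the signed distance is 7/1 = 7.

7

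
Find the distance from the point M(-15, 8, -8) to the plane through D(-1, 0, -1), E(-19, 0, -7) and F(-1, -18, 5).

DE = (-18, 0, -6) and DF = (0, -18, 6), so a normal is n = DE × DF = (-108, 108, 324).
Then n·(-15, 8, -8) - (-216) = 108.
|n| = √(11664 + 11664 + 104976) = 108√11, so the distance is |108|/(108√11) = √11/11.

√11/11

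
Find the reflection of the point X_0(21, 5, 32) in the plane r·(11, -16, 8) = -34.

(-1, 37, 16)

n = (11, -16, 8), |n|² = 441, n·X_0 − (-34) = 441, so t = 441/441 = 1.
Foot F = X_0 − 1·n = (10, 21, 24); the reflection is 2F − X_0 = (-1, 37, 16).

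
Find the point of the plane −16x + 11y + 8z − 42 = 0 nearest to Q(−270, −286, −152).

(-5734/21, -5962/21, -3160/21)

n = (−16, 11, 8), |n|² = 441, and n·Q − 42 = -84.
t = -84/441 = -4/21, so the foot is Q − t·n = (−270, −286, −152) − (-4/21)·(−16, 11, 8) = (−5734/21, −5962/21, −3160/21).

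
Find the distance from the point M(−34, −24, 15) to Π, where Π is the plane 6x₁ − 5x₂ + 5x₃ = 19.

14√86/43

Normal vector n = (6, −5, 5), and n·(−34, −24, 15) − 19 = −28.
|n| = √(36 + 25 + 25) = √86, so the distance is |-28|/√86 = 14√86/43.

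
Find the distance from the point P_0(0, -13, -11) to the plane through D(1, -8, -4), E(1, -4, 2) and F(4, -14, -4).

DE = (0, 4, 6) and DF = (3, -6, 0), so a normal is n = DE × DF = (36, 18, -12).
Then n·(0, -13, -11) - (-60) = -42.
|n| = √(1296 + 324 + 144) = 42, so the distance is |-42|/42 = 1.

1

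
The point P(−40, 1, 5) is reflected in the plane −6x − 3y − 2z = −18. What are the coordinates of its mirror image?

n = (−6, −3, −2), |n|² = 49, n·P − (-18) = 245, so t = 245/49 = 5.
Foot F = P − 5·n = (−10, 16, 15); the reflection is 2F − P = (20, 31, 25).

(20, 31, 25)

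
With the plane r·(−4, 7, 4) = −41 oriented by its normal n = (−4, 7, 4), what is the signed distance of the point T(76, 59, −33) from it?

n·T − (-41) = 18.
|n| = 9, so the signed distance is 18/9 = 2.

2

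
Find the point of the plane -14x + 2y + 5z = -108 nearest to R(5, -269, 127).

(67/5, -1351/5, 124)

n = (-14, 2, 5), |n|² = 225, and n·R − (-108) = 135.
t = 135/225 = 3/5, so the foot is R − t·n = (5, -269, 127) − (3/5)·(-14, 2, 5) = (67/5, -1351/5, 124).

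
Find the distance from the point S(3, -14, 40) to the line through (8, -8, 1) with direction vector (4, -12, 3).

Direction vector d = (4, -12, 3).
AP = (-5, -6, 39), and AP × d = (450, 171, 84).
|AP × d|² = 238797 and |d|² = 169, so the distance is √(238797/169) = √1413 = 3√157.

3√157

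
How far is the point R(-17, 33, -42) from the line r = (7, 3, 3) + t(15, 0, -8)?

Direction vector d = (15, 0, -8).
AP = (-24, 30, -45); AP·d = 0, |AP|² = 3501, |d|² = 289.
distance² = |AP|² − (AP·d)²/|d|² = 3501 − 0/289 = 3501, so the distance is 3√389.

3√389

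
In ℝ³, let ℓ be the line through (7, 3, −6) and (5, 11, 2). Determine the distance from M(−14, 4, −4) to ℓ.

√413

A direction vector is d = (−2, 8, 8).
AP = (−21, 1, 2), and AP × d = (−8, 164, −166).
|AP × d|² = 54516 and |d|² = 132, so the distance is √(54516/132) = √413.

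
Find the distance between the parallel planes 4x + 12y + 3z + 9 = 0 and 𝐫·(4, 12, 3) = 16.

25/13

Both planes have normal n = (4, 12, 3), |n| = 13. Any point on the first plane is at distance |16 − (-9)|/|n| = 25/13 from the second.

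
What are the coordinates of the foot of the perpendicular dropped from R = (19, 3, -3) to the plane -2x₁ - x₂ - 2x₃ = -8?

(13, 0, -9)

n = (-2, -1, -2), |n|² = 9, and n·R − (-8) = -27.
t = -27/9 = -3, so the foot is R − t·n = (19, 3, -3) − (-3)·(-2, -1, -2) = (13, 0, -9).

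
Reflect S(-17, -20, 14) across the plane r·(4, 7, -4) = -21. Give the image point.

(7, 22, -10)

With n = (4, 7, -4), the signed offset is (n·S − (-21))/|n|² = -243/81 = -3.
S' = S − 2t·n = (-17, -20, 14) − (-6)·(4, 7, -4) = (7, 22, -10).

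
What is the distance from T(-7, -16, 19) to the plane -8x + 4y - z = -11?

16/9

d = |(-8)·(-7) + 4·(-16) + (-1)·19 − (-11)| / √(64 + 16 + 1) = |-16| / 9 = 16/9.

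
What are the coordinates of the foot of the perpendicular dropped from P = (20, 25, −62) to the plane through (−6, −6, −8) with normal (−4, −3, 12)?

(0, 10, -2)

n = (−4, −3, 12), |n|² = 169, and n·P − (-54) = -845.
t = -845/169 = -5, so the foot is P − t·n = (20, 25, −62) − (-5)·(−4, −3, 12) = (0, 10, −2).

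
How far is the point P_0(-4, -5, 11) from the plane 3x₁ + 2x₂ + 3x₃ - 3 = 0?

4√22/11

Normal vector n = (3, 2, 3), and n·(-4, -5, 11) - 3 = 8.
|n| = √(9 + 4 + 9) = √22, so the distance is |8|/√22 = 4√22/11.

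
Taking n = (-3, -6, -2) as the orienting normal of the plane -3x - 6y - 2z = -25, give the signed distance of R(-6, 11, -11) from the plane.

n·R − (-25) = -1.
|n| = 7, so the signed distance is -1/7.

-1/7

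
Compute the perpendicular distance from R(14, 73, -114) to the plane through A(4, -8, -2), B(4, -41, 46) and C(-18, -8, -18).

AB = (0, -33, 48) and AC = (-22, 0, -16), so a normal is n = AB × AC = (528, -1056, -726).
d = |528·14 + (-1056)·73 + (-726)·(-114) − 12012| / √(278784 + 1115136 + 527076) = |1056| / 1386 = 16/21.

16/21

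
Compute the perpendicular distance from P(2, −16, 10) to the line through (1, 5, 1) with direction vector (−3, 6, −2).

√82

Direction vector d = (−3, 6, −2).
AP = (1, −21, 9), and AP × d = (−12, −25, −57).
|AP × d|² = 4018 and |d|² = 49, so the distance is √(4018/49) = √82.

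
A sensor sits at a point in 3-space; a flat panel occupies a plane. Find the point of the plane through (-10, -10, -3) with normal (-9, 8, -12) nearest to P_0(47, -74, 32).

(2, -34, -28)

The perpendicular from P_0 has direction n = (-9, 8, -12): r = (47, -74, 32) + λ(-9, 8, -12).
Substitute into the plane: n·(P_0 + λn) = 46 gives -1399 + 289λ = 46, so λ = 5.
Foot = (47, -74, 32) + 5·(-9, 8, -12) = (2, -34, -28).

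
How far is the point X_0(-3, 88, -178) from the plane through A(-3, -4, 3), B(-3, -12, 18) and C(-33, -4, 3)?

4

AB = (0, -8, 15) and AC = (-30, 0, 0), so a normal is n = AB × AC = (0, -450, -240).
d = |(-450)·88 + (-240)·(-178) − 1080| / √(0 + 202500 + 57600) = |2040| / 510 = 4.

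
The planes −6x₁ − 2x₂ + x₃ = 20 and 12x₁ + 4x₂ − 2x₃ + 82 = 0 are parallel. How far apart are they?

Divide the second equation by -2 to match normals: −6x₁ − 2x₂ + x₃ = 41.
Both planes have normal n = (−6, −2, 1), |n| = √41. Any point on the first plane is at distance |41 − 20|/|n| = 21/√41 from the second.

21√41/41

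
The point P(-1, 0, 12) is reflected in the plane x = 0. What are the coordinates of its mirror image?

With n = (1, 0, 0), the signed offset is (n·P − 0)/|n|² = -1/1 = -1.
P' = P − 2t·n = (-1, 0, 12) − (-2)·(1, 0, 0) = (1, 0, 12).

(1, 0, 12)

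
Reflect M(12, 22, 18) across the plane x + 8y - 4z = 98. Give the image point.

(104/9, 166/9, 178/9)

With n = (1, 8, -4), the signed offset is (n·M − 98)/|n|² = 18/81 = 2/9.
M' = M − 2t·n = (12, 22, 18) − (4/9)·(1, 8, -4) = (104/9, 166/9, 178/9).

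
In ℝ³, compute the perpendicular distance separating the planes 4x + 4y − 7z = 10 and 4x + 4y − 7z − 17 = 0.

Both planes have normal n = (4, 4, −7), |n| = 9. Any point on the first plane is at distance |17 − 10|/|n| = 7/9 from the second.

7/9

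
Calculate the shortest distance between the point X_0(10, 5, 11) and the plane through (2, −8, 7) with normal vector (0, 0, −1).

4

The plane has equation n·(r − (2, −8, 7)) = 0, i.e. n·r = -7.
n = (0, 0, −1); n·P − (-7) = -4; |n| = 1; distance = 4/1 = 4.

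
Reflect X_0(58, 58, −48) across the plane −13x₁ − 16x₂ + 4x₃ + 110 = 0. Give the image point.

With n = (−13, −16, 4), the signed offset is (n·X_0 − (-110))/|n|² = -1764/441 = -4.
X_0' = X_0 − 2t·n = (58, 58, −48) − (-8)·(−13, −16, 4) = (−46, −70, −16).

(-46, -70, -16)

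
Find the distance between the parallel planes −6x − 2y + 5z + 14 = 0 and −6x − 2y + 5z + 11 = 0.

3√65/65

With common normal n = (−6, −2, 5) (|n| = √65), the distance is |(-14) − (-11)|/|n| = 3/√65 = 3√65/65.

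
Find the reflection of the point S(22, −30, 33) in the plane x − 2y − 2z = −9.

(148/9, -170/9, 397/9)

With n = (1, −2, −2), the signed offset is (n·S − (-9))/|n|² = 25/9.
S' = S − 2t·n = (22, −30, 33) − (50/9)·(1, −2, −2) = (148/9, −170/9, 397/9).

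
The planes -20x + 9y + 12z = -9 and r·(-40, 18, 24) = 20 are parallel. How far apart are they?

Divide the second equation by 2 to match normals: -20x + 9y + 12z = 10.
With common normal n = (-20, 9, 12) (|n| = 25), the distance is |(-9) − 10|/|n| = 19/25.

19/25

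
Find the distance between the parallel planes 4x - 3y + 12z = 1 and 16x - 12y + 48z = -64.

17/13

Divide the second equation by 4 to match normals: 4x - 3y + 12z = -16.
With common normal n = (4, -3, 12) (|n| = 13), the distance is |1 − (-16)|/|n| = 17/13.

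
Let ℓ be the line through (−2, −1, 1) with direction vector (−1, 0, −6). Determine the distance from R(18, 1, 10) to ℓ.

Direction vector d = (−1, 0, −6).
AP = (20, 2, 9), and AP × d = (−12, 111, 2).
|AP × d|² = 12469 and |d|² = 37, so the distance is √(12469/37) = √337.

√337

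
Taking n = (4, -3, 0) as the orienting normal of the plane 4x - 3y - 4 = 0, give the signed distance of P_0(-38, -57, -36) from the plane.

3

n·P_0 − 4 = 15.
|n| = 5, so the signed distance is 15/5 = 3.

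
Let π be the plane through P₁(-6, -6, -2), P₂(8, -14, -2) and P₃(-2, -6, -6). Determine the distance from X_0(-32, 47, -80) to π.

5

P₁P₂ = (14, -8, 0) and P₁P₃ = (4, 0, -4), so a normal is n = P₁P₂ × P₁P₃ = (32, 56, 32).
n = (32, 56, 32); n·P − (-592) = -360; |n| = 72; distance = 360/72 = 5.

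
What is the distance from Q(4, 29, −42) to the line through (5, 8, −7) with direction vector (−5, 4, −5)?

√611

Direction vector d = (−5, 4, −5).
AP = (−1, 21, −35); AP·d = 264, |AP|² = 1667, |d|² = 66.
distance² = |AP|² − (AP·d)²/|d|² = 1667 − 69696/66 = 611, so the distance is √611.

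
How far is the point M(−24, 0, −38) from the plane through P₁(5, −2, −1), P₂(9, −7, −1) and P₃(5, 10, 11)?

P₁P₂ = (4, −5, 0) and P₁P₃ = (0, 12, 12), so a normal is n = P₁P₂ × P₁P₃ = (−60, −48, 48).
Then n·(−24, 0, −38) − (−252) = −132.
|n| = √(3600 + 2304 + 2304) = 12√57, so the distance is |-132|/(12√57) = 11√57/57.

11√57/57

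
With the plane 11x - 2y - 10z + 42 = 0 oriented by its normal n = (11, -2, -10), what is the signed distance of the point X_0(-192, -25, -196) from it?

-4

n·X_0 − (-42) = -60.
|n| = 15, so the signed distance is -60/15 = -4.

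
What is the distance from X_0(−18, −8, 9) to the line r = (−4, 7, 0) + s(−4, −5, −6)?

5√17

Direction vector d = (−4, −5, −6).
AP = (−14, −15, 9), and AP × d = (135, −120, 10).
|AP × d|² = 32725 and |d|² = 77, so the distance is √(32725/77) = √425 = 5√17.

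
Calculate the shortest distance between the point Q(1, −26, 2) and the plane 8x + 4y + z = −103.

1

d = |8·1 + 4·(-26) + 1·2 − (-103)| / √(64 + 16 + 1) = |9| / 9 = 1.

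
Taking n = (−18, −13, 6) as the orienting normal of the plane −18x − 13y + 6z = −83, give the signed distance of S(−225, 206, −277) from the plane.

-9

n·S − (-83) = -207.
|n| = 23, so the signed distance is -207/23 = -9.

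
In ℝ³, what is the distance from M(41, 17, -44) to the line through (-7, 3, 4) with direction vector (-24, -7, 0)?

Direction vector d = (-24, -7, 0).
AP = (48, 14, -48); AP·d = -1250, |AP|² = 4804, |d|² = 625.
distance² = |AP|² − (AP·d)²/|d|² = 4804 − 1562500/625 = 2304, so the distance is 48.

48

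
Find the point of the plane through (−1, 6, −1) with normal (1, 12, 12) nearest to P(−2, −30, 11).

(-1, -18, 23)

n = (1, 12, 12), |n|² = 289, and n·P − 59 = -289.
t = -289/289 = -1, so the foot is P − t·n = (−2, −30, 11) − (-1)·(1, 12, 12) = (−1, −18, 23).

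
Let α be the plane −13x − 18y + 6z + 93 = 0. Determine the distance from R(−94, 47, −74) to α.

25/23

n = (−13, −18, 6); n·P − (-93) = 25; |n| = 23; distance = 25/23.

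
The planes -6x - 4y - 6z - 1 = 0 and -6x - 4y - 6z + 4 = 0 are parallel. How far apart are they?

5√22/44

With common normal n = (-6, -4, -6) (|n| = 2√22), the distance is |1 − (-4)|/|n| = 5/(2√22).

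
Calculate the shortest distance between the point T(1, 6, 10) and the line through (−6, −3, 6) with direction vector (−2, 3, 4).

Direction vector d = (−2, 3, 4).
AP = (7, 9, 4); AP·d = 29, |AP|² = 146, |d|² = 29.
distance² = |AP|² − (AP·d)²/|d|² = 146 − 841/29 = 117, so the distance is 3√13.

3√13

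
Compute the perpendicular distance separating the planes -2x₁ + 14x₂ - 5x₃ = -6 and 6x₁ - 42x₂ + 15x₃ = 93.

Divide the second equation by -3 to match normals: -2x₁ + 14x₂ - 5x₃ = -31.
With common normal n = (-2, 14, -5) (|n| = 15), the distance is |(-6) − (-31)|/|n| = 25/15 = 5/3.

5/3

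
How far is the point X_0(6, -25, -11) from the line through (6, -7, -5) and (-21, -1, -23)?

6√10

A direction vector is d = (-27, 6, -18).
AP = (0, -18, -6); AP·d = 0, |AP|² = 360, |d|² = 1089.
distance² = |AP|² − (AP·d)²/|d|² = 360 − 0/1089 = 360, so the distance is 6√10.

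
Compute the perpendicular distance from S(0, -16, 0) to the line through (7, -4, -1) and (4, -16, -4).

A direction vector is d = (-3, -12, -3).
AP = (-7, -12, 1), and AP × d = (48, -24, 48).
|AP × d|² = 5184 and |d|² = 162, so the distance is √(5184/162) = √32 = 4√2.

4√2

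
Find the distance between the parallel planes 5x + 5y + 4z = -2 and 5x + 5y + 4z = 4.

6/√66

Both planes have normal n = (5, 5, 4), |n| = √66. Any point on the first plane is at distance |4 − (-2)|/|n| = 6/√66 from the second.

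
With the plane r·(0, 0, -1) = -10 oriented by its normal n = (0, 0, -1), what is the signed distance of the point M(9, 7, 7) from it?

n·M − (-10) = 3.
|n| = 1, so the signed distance is 3/1 = 3.

3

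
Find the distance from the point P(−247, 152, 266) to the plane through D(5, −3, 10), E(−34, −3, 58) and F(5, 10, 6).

4

DE = (−39, 0, 48) and DF = (0, 13, −4), so a normal is n = DE × DF = (−624, −156, −507).
n = (−624, −156, −507); n·P − (-7722) = 3276; |n| = 819; distance = 3276/819 = 4.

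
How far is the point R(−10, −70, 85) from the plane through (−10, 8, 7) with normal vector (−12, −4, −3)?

The plane has equation n·(r − (−10, 8, 7)) = 0, i.e. n·r = 67.
n = (−12, −4, −3); n·P − 67 = 78; |n| = 13; distance = 78/13 = 6.

6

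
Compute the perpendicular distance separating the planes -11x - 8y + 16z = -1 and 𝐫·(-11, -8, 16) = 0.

Both planes have normal n = (-11, -8, 16), |n| = 21. Any point on the first plane is at distance |0 − (-1)|/|n| = 1/21 from the second.

1/21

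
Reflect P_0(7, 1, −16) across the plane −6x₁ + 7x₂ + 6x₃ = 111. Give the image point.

(-17, 29, 8)

With n = (−6, 7, 6), the signed offset is (n·P_0 − 111)/|n|² = -242/121 = -2.
P_0' = P_0 − 2t·n = (7, 1, −16) − (-4)·(−6, 7, 6) = (−17, 29, 8).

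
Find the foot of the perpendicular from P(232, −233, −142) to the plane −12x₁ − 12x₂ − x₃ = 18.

The perpendicular from P has direction n = (−12, −12, −1): r = (232, −233, −142) + t(−12, −12, −1).
Substitute into the plane: n·(P + tn) = 18 gives 154 + 289t = 18, so t = -8/17.
Foot = (232, −233, −142) + (-8/17)·(−12, −12, −1) = (4040/17, −3865/17, −2406/17).

(4040/17, -3865/17, -2406/17)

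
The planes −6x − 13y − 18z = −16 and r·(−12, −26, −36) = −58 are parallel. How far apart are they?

Divide the second equation by 2 to match normals: −6x − 13y − 18z = -29.
With common normal n = (−6, −13, −18) (|n| = 23), the distance is |(-16) − (-29)|/|n| = 13/23.

13/23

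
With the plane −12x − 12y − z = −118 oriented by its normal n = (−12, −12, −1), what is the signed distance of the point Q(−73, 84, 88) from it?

-6

n·Q − (-118) = -102.
|n| = 17, so the signed distance is -102/17 = -6.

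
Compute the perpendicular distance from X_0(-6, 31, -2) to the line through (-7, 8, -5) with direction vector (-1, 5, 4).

√161

Direction vector d = (-1, 5, 4).
AP = (1, 23, 3), and AP × d = (77, -7, 28).
|AP × d|² = 6762 and |d|² = 42, so the distance is √(6762/42) = √161.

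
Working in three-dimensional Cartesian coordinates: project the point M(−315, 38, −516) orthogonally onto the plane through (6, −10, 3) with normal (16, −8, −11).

(-2253/7, 290/7, -3579/7)

The perpendicular from M has direction n = (16, −8, −11): r = (−315, 38, −516) + t(16, −8, −11).
Substitute into the plane: n·(M + tn) = 143 gives 332 + 441t = 143, so t = -3/7.
Foot = (−315, 38, −516) + (-3/7)·(16, −8, −11) = (−2253/7, 290/7, −3579/7).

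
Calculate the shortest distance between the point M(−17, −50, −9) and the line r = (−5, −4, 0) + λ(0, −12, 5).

Direction vector d = (0, −12, 5).
AP = (−12, −46, −9); AP·d = 507, |AP|² = 2341, |d|² = 169.
distance² = |AP|² − (AP·d)²/|d|² = 2341 − 257049/169 = 820, so the distance is 2√205.

2√205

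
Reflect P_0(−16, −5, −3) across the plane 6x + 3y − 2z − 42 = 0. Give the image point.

n = (6, 3, −2), |n|² = 49, n·P_0 − 42 = -147, so t = -147/49 = -3.
Foot F = P_0 − (-3)·n = (2, 4, −9); the reflection is 2F − P_0 = (20, 13, −15).

(20, 13, -15)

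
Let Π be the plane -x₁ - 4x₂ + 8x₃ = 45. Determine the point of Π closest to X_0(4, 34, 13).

(3, 30, 21)

n = (-1, -4, 8), |n|² = 81, and n·X_0 − 45 = -81.
t = -81/81 = -1, so the foot is X_0 − t·n = (4, 34, 13) − (-1)·(-1, -4, 8) = (3, 30, 21).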